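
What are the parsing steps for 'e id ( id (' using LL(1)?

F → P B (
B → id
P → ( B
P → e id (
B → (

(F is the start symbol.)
Stack is shown with the top on the left.

Stack         Input          Action
-----------------------------------
F $           e id ( id ( $  output F → P B (
P B ( $       e id ( id ( $  output P → e id (
e id ( B ( $  e id ( id ( $  match 'e'
id ( B ( $    id ( id ( $    match 'id'
( B ( $       ( id ( $       match '('
B ( $         id ( $         output B → id
id ( $        id ( $         match 'id'
( $           ( $            match '('
$             $              accept

The string is accepted.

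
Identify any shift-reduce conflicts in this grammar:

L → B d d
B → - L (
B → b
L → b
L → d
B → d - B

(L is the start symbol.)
Yes — I5: [L → d .] vs [B → d . - B]

A shift-reduce conflict occurs when an LR(0) state has both:
  - a complete (reduce) item [A → α .] (dot at the end), and
  - a shift item [B → β . c γ] (dot before a terminal).

Augment with L' → L and build the canonical LR(0) collection (I0 = CLOSURE({[L' → . L]}), then GOTO on every symbol after a dot until no new states appear). It has 14 states:
  I0: { [B → . - L (], [B → . b], [B → . d - B], [L → . B d d], [L → . b], [L → . d], [L' → . L] }  — shift
  I1: { [B → - . L (], [B → . - L (], [B → . b], [B → . d - B], [L → . B d d], [L → . b], [L → . d] }  — shift
  I2: { [L → B . d d] }  — shift
  I3: { [L' → L .] }  — accept
  I4: { [B → b .], [L → b .] }  — 2 reduces
  I5: { [B → d . - B], [L → d .] }  — shift, reduce
  I6: { [B → . - L (], [B → . b], [B → . d - B], [B → d - . B] }  — shift
  I7: { [B → d - B .] }  — reduce
  I8: { [B → b .] }  — reduce
  I9: { [B → d . - B] }  — shift
  I10: { [L → B d . d] }  — shift
  I11: { [L → B d d .] }  — reduce
  I12: { [B → - L . (] }  — shift
  I13: { [B → - L ( .] }  — reduce

I5 contains reduce item [L → d .] and shift item [B → d . - B] — shift-reduce conflict.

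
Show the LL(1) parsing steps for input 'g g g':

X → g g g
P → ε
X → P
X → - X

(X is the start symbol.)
Stack is shown with the top on the left.

Stack    Input    Action
------------------------
X $      g g g $  output X → g g g
g g g $  g g g $  match 'g'
g g $    g g $    match 'g'
g $      g $      match 'g'
$        $        accept

The string is accepted.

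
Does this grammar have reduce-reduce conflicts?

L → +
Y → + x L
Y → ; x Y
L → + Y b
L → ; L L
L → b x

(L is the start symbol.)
No reduce-reduce conflicts

Augment with L' → L and build the canonical LR(0) collection (I0 = CLOSURE({[L' → . L]}), then GOTO on every symbol after a dot until no new states appear). It has 16 states:
  I0: { [L → . + Y b], [L → . +], [L → . ; L L], [L → . b x], [L' → . L] }  — shift
  I1: { [L → + . Y b], [L → + .], [Y → . + x L], [Y → . ; x Y] }  — shift, reduce
  I2: { [L → . + Y b], [L → . +], [L → . ; L L], [L → . b x], [L → ; . L L] }  — shift
  I3: { [L' → L .] }  — accept
  I4: { [L → b . x] }  — shift
  I5: { [L → b x .] }  — reduce
  I6: { [L → . + Y b], [L → . +], [L → . ; L L], [L → . b x], [L → ; L . L] }  — shift
  I7: { [L → ; L L .] }  — reduce
  I8: { [Y → + . x L] }  — shift
  I9: { [Y → ; . x Y] }  — shift
  I10: { [L → + Y . b] }  — shift
  I11: { [L → + Y b .] }  — reduce
  I12: { [Y → . + x L], [Y → . ; x Y], [Y → ; x . Y] }  — shift
  I13: { [Y → ; x Y .] }  — reduce
  I14: { [L → . + Y b], [L → . +], [L → . ; L L], [L → . b x], [Y → + x . L] }  — shift
  I15: { [Y → + x L .] }  — reduce

No state contains more than one complete item.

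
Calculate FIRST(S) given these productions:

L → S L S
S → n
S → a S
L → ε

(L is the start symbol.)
{ 'a', 'n' }

To compute FIRST(S), examine every production with S on the left-hand side, reading each right-hand side left to right until a non-nullable symbol is reached.

From S → n:
  - n is a terminal: add 'n' and stop
From S → a S:
  - a is a terminal: add 'a' and stop

Collecting: FIRST(S) = { 'a', 'n' }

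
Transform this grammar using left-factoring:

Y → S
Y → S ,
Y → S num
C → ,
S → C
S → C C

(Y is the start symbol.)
Left-factoring transforms A → αβ₁ | αβ₂ into A → αA' and A' → β₁ | β₂
(α is the longest common prefix among the alternatives). Repeat until
no nonterminal has two alternatives with a common prefix.

Round 1: Y has alternatives sharing prefix 'S'. Introduce Y': Y → S Y'
  Add: Y' → ε
  Add: Y' → ,
  Add: Y' → num

Round 2: S has alternatives sharing prefix 'C'. Introduce S': S → C S'
  Add: S' → ε
  Add: S' → C

No remaining common prefixes — done.

Resulting grammar:
Y → S Y'
Y' → ε
Y' → ,
Y' → num
C → ,
S → C S'
S' → ε
S' → C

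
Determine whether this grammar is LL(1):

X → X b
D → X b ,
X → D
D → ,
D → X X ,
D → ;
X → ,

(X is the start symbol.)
A grammar is LL(1) if for each non-terminal N with multiple productions, the predict sets of those productions are pairwise disjoint, where PREDICT(N → α) = (FIRST(α) \ {ε}) ∪ (FOLLOW(N) if α ⇒* ε).

Relevant sets:
  FIRST(X) = { ',', ';' }
  FIRST(D) = { ',', ';' }

For X:
  PREDICT(X → X b) = { ',', ';' }
  PREDICT(X → D) = { ',', ';' }
  PREDICT(X → ',') = { ',' }
For D:
  PREDICT(D → X b ',') = { ',', ';' }
  PREDICT(D → ',') = { ',' }
  PREDICT(D → X X ',') = { ',', ';' }
  PREDICT(D → ';') = { ';' }

Conflict found: Predict set conflict for X: { ',', ';' }
The grammar is NOT LL(1).

Answer: No. Predict set conflict for X: { ',', ';' }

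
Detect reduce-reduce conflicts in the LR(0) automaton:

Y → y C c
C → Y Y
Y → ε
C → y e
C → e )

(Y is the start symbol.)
No reduce-reduce conflicts

Augment with Y' → Y and build the canonical LR(0) collection (I0 = CLOSURE({[Y' → . Y]}), then GOTO on every symbol after a dot until no new states appear). It has 11 states:
  I0: { [Y → . y C c], [Y → .], [Y' → . Y] }  — shift, reduce
  I1: { [Y' → Y .] }  — accept
  I2: { [C → . Y Y], [C → . e )], [C → . y e], [Y → . y C c], [Y → .], [Y → y . C c] }  — shift, reduce
  I3: { [Y → y C . c] }  — shift
  I4: { [C → Y . Y], [Y → . y C c], [Y → .] }  — shift, reduce
  I5: { [C → e . )] }  — shift
  I6: { [C → . Y Y], [C → . e )], [C → . y e], [C → y . e], [Y → . y C c], [Y → .], [Y → y . C c] }  — shift, reduce
  I7: { [C → e . )], [C → y e .] }  — shift, reduce
  I8: { [C → e ) .] }  — reduce
  I9: { [C → Y Y .] }  — reduce
  I10: { [Y → y C c .] }  — reduce

No state contains more than one complete item.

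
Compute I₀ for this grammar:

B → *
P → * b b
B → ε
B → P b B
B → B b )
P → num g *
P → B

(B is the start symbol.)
First, augment the grammar with B' → B
I₀ = CLOSURE({ [B' → . B] }):
  [B' → . B] has the dot before B: add [B → . *], [B → .], [B → . P b B], [B → . B b )]
  [B → . P b B] has the dot before P: add [P → . * b b], [P → . num g *], [P → . B]
No further items can be added.

I₀ = { [B → . *], [B → . B b )], [B → . P b B], [B → .], [B' → . B], [P → . * b b], [P → . B], [P → . num g *] }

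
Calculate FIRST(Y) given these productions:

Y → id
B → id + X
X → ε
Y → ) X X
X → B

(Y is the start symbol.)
{ ')', 'id' }

From Y → id:
  - id is a terminal: add 'id' and stop
From Y → ) X X:
  - ')' is a terminal: add ')' and stop

Collecting: FIRST(Y) = { ')', 'id' }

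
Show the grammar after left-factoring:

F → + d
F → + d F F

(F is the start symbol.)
F → + d F'
F' → ε
F' → F F

Left-factoring transforms A → αβ₁ | αβ₂ into A → αA' and A' → β₁ | β₂
(α is the longest common prefix among the alternatives). Repeat until
no nonterminal has two alternatives with a common prefix.

Round 1: F has alternatives sharing prefix '+ d'. Introduce F': F → + d F'
  Add: F' → ε
  Add: F' → F F

No remaining common prefixes — done.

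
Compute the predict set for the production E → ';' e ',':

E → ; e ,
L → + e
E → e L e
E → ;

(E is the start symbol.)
PREDICT(E → ';' e ',') = (FIRST(RHS) \ {ε}) ∪ (FOLLOW(E) if ε ∈ FIRST(RHS), i.e. RHS ⇒* ε)
FIRST(';' e ',') = { ';' }
ε ∉ FIRST(';' e ','), so FOLLOW(E) is not added.
PREDICT(E → ';' e ',') = { ';' }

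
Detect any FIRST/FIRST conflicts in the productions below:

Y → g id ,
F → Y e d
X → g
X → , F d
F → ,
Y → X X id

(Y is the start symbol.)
FIRST sets of the non-terminals at (or reachable through a nullable prefix from) the front of some alternative:
  FIRST(X) = { ',', 'g' }
  FIRST(Y) = { ',', 'g' }

Productions for Y:
  Y → g id ,: FIRST = { 'g' }
  Y → X X id: FIRST = { ',', 'g' }
Productions for F:
  F → Y e d: FIRST = { ',', 'g' }
  F → ,: FIRST = { ',' }
Productions for X:
  X → g: FIRST = { 'g' }
  X → , F d: FIRST = { ',' }

Conflict for Y: Y → g id , and Y → X X id
  Overlap: { 'g' }
Conflict for F: F → Y e d and F → ,
  Overlap: { ',' }

Answer: Yes. Y → g id ',' / Y → X X id on { 'g' }; F → Y e d / F → ',' on { ',' }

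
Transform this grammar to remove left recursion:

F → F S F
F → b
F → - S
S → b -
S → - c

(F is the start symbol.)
F → b F'
F → - S F'
F' → S F F'
F' → ε
S → b -
S → - c

F is directly left-recursive. The standard transformation for
  A → A α₁ | ... | A α_m | β₁ | ... | β_n
is
  A  → β₁ A' | ... | β_n A'
  A' → α₁ A' | ... | α_m A' | ε

F → b becomes F → b F'
F → - S becomes F → - S F'
F → F S F becomes F' → S F F'
Add F' → ε

Productions for other non-terminals are unchanged:
  S → b -
  S → - c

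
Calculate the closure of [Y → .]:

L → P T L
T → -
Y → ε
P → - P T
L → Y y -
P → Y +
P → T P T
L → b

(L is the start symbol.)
{ [Y → .] }

To compute CLOSURE, for each item [A → α.Bβ] where B is a non-terminal, add [B → .γ] for all productions B → γ; repeat for the newly added items until nothing changes.

Start with: [Y → .]
The dot is at the end, so nothing is added.

CLOSURE = { [Y → .] }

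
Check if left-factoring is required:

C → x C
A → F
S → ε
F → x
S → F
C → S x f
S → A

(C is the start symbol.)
Left-factoring is needed when two productions for the same non-terminal
share a common prefix on the right-hand side.

Productions for C:
  C → x C
  C → S x f
Productions for S:
  S → ε
  S → F
  S → A

No common prefixes found.

Answer: No, left-factoring is not needed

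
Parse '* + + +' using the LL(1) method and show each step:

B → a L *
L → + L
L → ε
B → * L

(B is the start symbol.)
LL(1) parsing maintains a stack (initially the start symbol over $) and the input. At each step: if the stack top is a terminal, match it against the current input token; if it is a non-terminal N, replace it with the RHS of M[N, lookahead] (the unique production whose predict set contains the lookahead).

Stack is shown with the top on the left.

Stack  Input      Action
------------------------
B $    * + + + $  output B → * L
* L $  * + + + $  match '*'
L $    + + + $    output L → + L
+ L $  + + + $    match '+'
L $    + + $      output L → + L
+ L $  + + $      match '+'
L $    + $        output L → + L
+ L $  + $        match '+'
L $    $          output L → ε
$      $          accept

The string is accepted.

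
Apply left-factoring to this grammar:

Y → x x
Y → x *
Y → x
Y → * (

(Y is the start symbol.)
Left-factoring transforms A → αβ₁ | αβ₂ into A → αA' and A' → β₁ | β₂
(α is the longest common prefix among the alternatives). Repeat until
no nonterminal has two alternatives with a common prefix.

Round 1: Y has alternatives sharing prefix 'x'. Introduce Y': Y → x Y'
  Add: Y' → x
  Add: Y' → *
  Add: Y' → ε

No remaining common prefixes — done.

Resulting grammar:
Y → x Y'
Y' → x
Y' → *
Y' → ε
Y → * (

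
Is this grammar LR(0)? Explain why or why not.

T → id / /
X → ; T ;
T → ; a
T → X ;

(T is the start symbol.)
Yes, the grammar is LR(0)

A grammar is LR(0) if no state in the canonical LR(0) collection has:
  - both a shift item (dot before a terminal) and a complete item (shift-reduce conflict), or
  - two or more complete items (reduce-reduce conflict; the accept item [T' → T .] counts as a complete item here).

Augment with T' → T and build the canonical LR(0) collection (I0 = CLOSURE({[T' → . T]}), then GOTO on every symbol after a dot until no new states appear). It has 11 states:
  I0: { [T → . ; a], [T → . X ;], [T → . id / /], [T' → . T], [X → . ; T ;] }  — shift
  I1: { [T → . ; a], [T → . X ;], [T → . id / /], [T → ; . a], [X → . ; T ;], [X → ; . T ;] }  — shift
  I2: { [T' → T .] }  — accept
  I3: { [T → X . ;] }  — shift
  I4: { [T → id . / /] }  — shift
  I5: { [T → id / . /] }  — shift
  I6: { [T → id / / .] }  — reduce
  I7: { [T → X ; .] }  — reduce
  I8: { [X → ; T . ;] }  — shift
  I9: { [T → ; a .] }  — reduce
  I10: { [X → ; T ; .] }  — reduce

Every state is either a pure shift/goto state or contains exactly one complete item and nothing to shift — no conflicts. The grammar is LR(0).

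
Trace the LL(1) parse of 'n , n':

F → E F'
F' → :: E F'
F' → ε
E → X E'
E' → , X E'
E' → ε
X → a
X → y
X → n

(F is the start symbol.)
LL(1) parsing maintains a stack (initially the start symbol over $) and the input. At each step: if the stack top is a terminal, match it against the current input token; if it is a non-terminal N, replace it with the RHS of M[N, lookahead] (the unique production whose predict set contains the lookahead).

Stack is shown with the top on the left.

Stack        Input    Action
----------------------------
F $          n , n $  output F → E F'
E F' $       n , n $  output E → X E'
X E' F' $    n , n $  output X → n
n E' F' $    n , n $  match 'n'
E' F' $      , n $    output E' → , X E'
, X E' F' $  , n $    match ','
X E' F' $    n $      output X → n
n E' F' $    n $      match 'n'
E' F' $      $        output E' → ε
F' $         $        output F' → ε
$            $        accept

The string is accepted.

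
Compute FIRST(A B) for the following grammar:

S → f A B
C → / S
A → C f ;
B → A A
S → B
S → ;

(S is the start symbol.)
{ '/' }

FIRST sets of the non-terminals involved (from the grammar, by fixed-point iteration):
  FIRST(A) = { '/' }

To compute FIRST(A B), process the symbols left to right:
Symbol A is a non-terminal. Add FIRST(A) \ {ε} = { '/' }
A is not nullable (ε ∉ FIRST(A)), so stop here.
FIRST(A B) = { '/' }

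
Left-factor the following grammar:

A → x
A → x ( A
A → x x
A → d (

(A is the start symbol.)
Left-factoring transforms A → αβ₁ | αβ₂ into A → αA' and A' → β₁ | β₂
(α is the longest common prefix among the alternatives). Repeat until
no nonterminal has two alternatives with a common prefix.

Round 1: A has alternatives sharing prefix 'x'. Introduce A': A → x A'
  Add: A' → ε
  Add: A' → ( A
  Add: A' → x

No remaining common prefixes — done.

Resulting grammar:
A → x A'
A' → ε
A' → ( A
A' → x
A → d (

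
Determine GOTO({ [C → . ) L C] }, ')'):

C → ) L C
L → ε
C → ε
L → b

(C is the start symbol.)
GOTO(I, ')') = CLOSURE({ [A → αX.β] : [A → α.Xβ] ∈ I, X = ')' })

Items with dot before ')', with the dot advanced:
  [C → . ) L C] → [C → ) . L C]
Closure of the advanced items:
  [C → ) . L C] has the dot before L: add [L → .], [L → . b]

GOTO = { [C → ) . L C], [L → . b], [L → .] }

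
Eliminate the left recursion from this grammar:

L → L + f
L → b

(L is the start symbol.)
L is directly left-recursive. The standard transformation for
  A → A α₁ | ... | A α_m | β₁ | ... | β_n
is
  A  → β₁ A' | ... | β_n A'
  A' → α₁ A' | ... | α_m A' | ε

L → b becomes L → b L'
L → L + f becomes L' → + f L'
Add L' → ε

Resulting grammar:
L → b L'
L' → + f L'
L' → ε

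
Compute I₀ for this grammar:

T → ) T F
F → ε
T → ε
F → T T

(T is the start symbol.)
{ [T → . ) T F], [T → .], [T' → . T] }

First, augment the grammar with T' → T
I₀ = CLOSURE({ [T' → . T] }):
  [T' → . T] has the dot before T: add [T → . ) T F], [T → .]
No further items can be added.

I₀ = { [T → . ) T F], [T → .], [T' → . T] }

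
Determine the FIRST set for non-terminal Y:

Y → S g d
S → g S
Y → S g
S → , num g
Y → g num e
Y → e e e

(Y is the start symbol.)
FIRST sets of the other non-terminals involved (by the same procedure, iterated to a fixed point):
  FIRST(S) = { ',', 'g' }

From Y → S g d:
  - S is a non-terminal: add FIRST(S) \ {ε} = { ',', 'g' }
    S is not nullable, so stop
From Y → S g:
  - S is a non-terminal: add FIRST(S) \ {ε} = { ',', 'g' }
    S is not nullable, so stop
From Y → g num e:
  - g is a terminal: add 'g' and stop
From Y → e e e:
  - e is a terminal: add 'e' and stop

Collecting: FIRST(Y) = { ',', 'e', 'g' }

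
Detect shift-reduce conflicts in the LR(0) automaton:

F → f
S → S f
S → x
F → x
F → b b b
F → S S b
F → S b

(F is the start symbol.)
A shift-reduce conflict occurs when an LR(0) state has both:
  - a complete (reduce) item [A → α .] (dot at the end), and
  - a shift item [B → β . c γ] (dot before a terminal).

Augment with F' → F and build the canonical LR(0) collection (I0 = CLOSURE({[F' → . F]}), then GOTO on every symbol after a dot until no new states appear). It has 13 states:
  I0: { [F → . S S b], [F → . S b], [F → . b b b], [F → . f], [F → . x], [F' → . F], [S → . S f], [S → . x] }  — shift
  I1: { [F' → F .] }  — accept
  I2: { [F → S . S b], [F → S . b], [S → . S f], [S → . x], [S → S . f] }  — shift
  I3: { [F → b . b b] }  — shift
  I4: { [F → f .] }  — reduce
  I5: { [F → x .], [S → x .] }  — 2 reduces
  I6: { [F → b b . b] }  — shift
  I7: { [F → b b b .] }  — reduce
  I8: { [F → S S . b], [S → S . f] }  — shift
  I9: { [F → S b .] }  — reduce
  I10: { [S → S f .] }  — reduce
  I11: { [S → x .] }  — reduce
  I12: { [F → S S b .] }  — reduce

No state contains both a complete item and a shift item.

Answer: No shift-reduce conflicts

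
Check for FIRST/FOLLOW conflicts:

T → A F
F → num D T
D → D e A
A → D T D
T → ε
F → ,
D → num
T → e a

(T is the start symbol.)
Yes. T → A F with FOLLOW(T) on { 'num' }

A FIRST/FOLLOW conflict occurs when a non-terminal N has a nullable alternative N → β (β ⇒* ε) and another alternative N → α with FIRST(α) ∩ FOLLOW(N) ≠ ∅: on such a lookahead the parser cannot decide between expanding α and letting N vanish via β.

Nullable non-terminals: T.
FIRST sets used below: FIRST(A) = { 'num' }

T: nullable alternative(s) T → ε; FOLLOW(T) = { $, 'num' }
  T → A F: FIRST \ {ε} = { 'num' } — overlaps FOLLOW(T) on { 'num' }: CONFLICT
  T → ε: FIRST \ {ε} = { } — this is the only nullable alternative, skip
  T → e a: FIRST \ {ε} = { 'e' } — disjoint from FOLLOW(T)

A, D, F have no nullable alternative, so no FIRST/FOLLOW check is needed there.

So the grammar has 1 FIRST/FOLLOW conflict (marked CONFLICT above).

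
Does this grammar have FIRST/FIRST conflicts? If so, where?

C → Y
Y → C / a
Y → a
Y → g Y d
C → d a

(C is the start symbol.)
FIRST sets of the non-terminals at (or reachable through a nullable prefix from) the front of some alternative:
  FIRST(Y) = { 'a', 'd', 'g' }
  FIRST(C) = { 'a', 'd', 'g' }

Productions for C:
  C → Y: FIRST = { 'a', 'd', 'g' }
  C → d a: FIRST = { 'd' }
Productions for Y:
  Y → C / a: FIRST = { 'a', 'd', 'g' }
  Y → a: FIRST = { 'a' }
  Y → g Y d: FIRST = { 'g' }

Conflict for C: C → Y and C → d a
  Overlap: { 'd' }
Conflict for Y: Y → C / a and Y → a
  Overlap: { 'a' }
Conflict for Y: Y → C / a and Y → g Y d
  Overlap: { 'g' }

Answer: Yes. C → Y / C → d a on { 'd' }; Y → C '/' a / Y → a on { 'a' }; Y → C '/' a / Y → g Y d on { 'g' }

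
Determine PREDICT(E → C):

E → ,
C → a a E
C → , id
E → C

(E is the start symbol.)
PREDICT(E → C) = (FIRST(RHS) \ {ε}) ∪ (FOLLOW(E) if ε ∈ FIRST(RHS), i.e. RHS ⇒* ε)
FIRST(C) = { ',', 'a' }
FIRST(C) = { ',', 'a' }
ε ∉ FIRST(C), so FOLLOW(E) is not added.
PREDICT(E → C) = { ',', 'a' }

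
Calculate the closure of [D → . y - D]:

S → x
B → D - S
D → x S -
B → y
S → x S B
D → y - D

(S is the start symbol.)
To compute CLOSURE, for each item [A → α.Bβ] where B is a non-terminal, add [B → .γ] for all productions B → γ; repeat for the newly added items until nothing changes.

Start with: [D → . y - D]
The dot precedes the terminal y, so nothing is added.

CLOSURE = { [D → . y - D] }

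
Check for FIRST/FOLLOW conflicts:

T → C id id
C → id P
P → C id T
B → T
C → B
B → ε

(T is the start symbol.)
Yes. C → id P with FOLLOW(C) on { 'id' }; B → T with FOLLOW(B) on { 'id' }

A FIRST/FOLLOW conflict occurs when a non-terminal N has a nullable alternative N → β (β ⇒* ε) and another alternative N → α with FIRST(α) ∩ FOLLOW(N) ≠ ∅: on such a lookahead the parser cannot decide between expanding α and letting N vanish via β.

Nullable non-terminals: B, C.
FIRST sets used below: FIRST(T) = { 'id' }, FIRST(B) = { 'id', ε }

B: nullable alternative(s) B → ε; FOLLOW(B) = { 'id' }
  B → T: FIRST \ {ε} = { 'id' } — overlaps FOLLOW(B) on { 'id' }: CONFLICT
  B → ε: FIRST \ {ε} = { } — this is the only nullable alternative, skip

C: nullable alternative(s) C → B; FOLLOW(C) = { 'id' }
  C → id P: FIRST \ {ε} = { 'id' } — overlaps FOLLOW(C) on { 'id' }: CONFLICT
  C → B: FIRST \ {ε} = { 'id' } — this is the only nullable alternative, skip

P, T have no nullable alternative, so no FIRST/FOLLOW check is needed there.

So the grammar has 2 FIRST/FOLLOW conflicts (marked CONFLICT above).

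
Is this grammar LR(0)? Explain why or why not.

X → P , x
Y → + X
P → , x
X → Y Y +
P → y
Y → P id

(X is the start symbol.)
A grammar is LR(0) if no state in the canonical LR(0) collection has:
  - both a shift item (dot before a terminal) and a complete item (shift-reduce conflict), or
  - two or more complete items (reduce-reduce conflict; the accept item [X' → X .] counts as a complete item here).

Augment with X' → X and build the canonical LR(0) collection (I0 = CLOSURE({[X' → . X]}), then GOTO on every symbol after a dot until no new states appear). It has 15 states:
  I0: { [P → . , x], [P → . y], [X → . P , x], [X → . Y Y +], [X' → . X], [Y → . + X], [Y → . P id] }  — shift
  I1: { [P → . , x], [P → . y], [X → . P , x], [X → . Y Y +], [Y → + . X], [Y → . + X], [Y → . P id] }  — shift
  I2: { [P → , . x] }  — shift
  I3: { [X → P . , x], [Y → P . id] }  — shift
  I4: { [X' → X .] }  — accept
  I5: { [P → . , x], [P → . y], [X → Y . Y +], [Y → . + X], [Y → . P id] }  — shift
  I6: { [P → y .] }  — reduce
  I7: { [Y → P . id] }  — shift
  I8: { [X → Y Y . +] }  — shift
  I9: { [X → Y Y + .] }  — reduce
  I10: { [Y → P id .] }  — reduce
  I11: { [X → P , . x] }  — shift
  I12: { [X → P , x .] }  — reduce
  I13: { [P → , x .] }  — reduce
  I14: { [Y → + X .] }  — reduce

Every state is either a pure shift/goto state or contains exactly one complete item and nothing to shift — no conflicts. The grammar is LR(0).

Answer: Yes, the grammar is LR(0)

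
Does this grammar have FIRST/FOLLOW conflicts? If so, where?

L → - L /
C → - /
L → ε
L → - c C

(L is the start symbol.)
No FIRST/FOLLOW conflicts.

A FIRST/FOLLOW conflict occurs when a non-terminal N has a nullable alternative N → β (β ⇒* ε) and another alternative N → α with FIRST(α) ∩ FOLLOW(N) ≠ ∅: on such a lookahead the parser cannot decide between expanding α and letting N vanish via β.

Nullable non-terminals: L.

L: nullable alternative(s) L → ε; FOLLOW(L) = { $, '/' }
  L → - L /: FIRST \ {ε} = { '-' } — disjoint from FOLLOW(L)
  L → ε: FIRST \ {ε} = { } — this is the only nullable alternative, skip
  L → - c C: FIRST \ {ε} = { '-' } — disjoint from FOLLOW(L)

C has no nullable alternative, so no FIRST/FOLLOW check is needed there.

No FIRST/FOLLOW conflicts found.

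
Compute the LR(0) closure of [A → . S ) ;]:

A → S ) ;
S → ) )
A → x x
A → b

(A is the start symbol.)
To compute CLOSURE, for each item [A → α.Bβ] where B is a non-terminal, add [B → .γ] for all productions B → γ; repeat for the newly added items until nothing changes.

Start with: [A → . S ) ;]
  [A → . S ) ;] has the dot before S: add [S → . ) )]
No further items can be added.

CLOSURE = { [A → . S ) ;], [S → . ) )] }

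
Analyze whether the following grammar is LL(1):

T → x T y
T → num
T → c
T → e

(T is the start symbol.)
For T:
  PREDICT(T → x T y) = { 'x' }
  PREDICT(T → num) = { 'num' }
  PREDICT(T → c) = { 'c' }
  PREDICT(T → e) = { 'e' }

All predict sets are disjoint. The grammar IS LL(1).

Answer: Yes, the grammar is LL(1).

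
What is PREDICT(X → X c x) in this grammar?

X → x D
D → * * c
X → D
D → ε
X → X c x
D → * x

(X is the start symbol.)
{ '*', 'c', 'x' }

PREDICT(X → X c x) = (FIRST(RHS) \ {ε}) ∪ (FOLLOW(X) if ε ∈ FIRST(RHS), i.e. RHS ⇒* ε)
FIRST(X) = { '*', 'c', 'x', ε }
FIRST(X c x) = { '*', 'c', 'x' }
ε ∉ FIRST(X c x), so FOLLOW(X) is not added.
PREDICT(X → X c x) = { '*', 'c', 'x' }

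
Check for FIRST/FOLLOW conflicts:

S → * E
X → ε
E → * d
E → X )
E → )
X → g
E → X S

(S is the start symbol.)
A FIRST/FOLLOW conflict occurs when a non-terminal N has a nullable alternative N → β (β ⇒* ε) and another alternative N → α with FIRST(α) ∩ FOLLOW(N) ≠ ∅: on such a lookahead the parser cannot decide between expanding α and letting N vanish via β.

Nullable non-terminals: X.

X: nullable alternative(s) X → ε; FOLLOW(X) = { ')', '*' }
  X → ε: FIRST \ {ε} = { } — this is the only nullable alternative, skip
  X → g: FIRST \ {ε} = { 'g' } — disjoint from FOLLOW(X)

E, S have no nullable alternative, so no FIRST/FOLLOW check is needed there.

No FIRST/FOLLOW conflicts found.

Answer: No FIRST/FOLLOW conflicts.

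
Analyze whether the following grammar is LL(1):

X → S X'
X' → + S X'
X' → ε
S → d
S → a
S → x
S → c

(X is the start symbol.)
Relevant sets:
  FOLLOW(X') = { $ }

For X':
  PREDICT(X' → '+' S X') = { '+' }
  PREDICT(X' → ε) = { $ }
For S:
  PREDICT(S → d) = { 'd' }
  PREDICT(S → a) = { 'a' }
  PREDICT(S → x) = { 'x' }
  PREDICT(S → c) = { 'c' }
X has a single production, so nothing to check there.

All predict sets are disjoint. The grammar IS LL(1).

Answer: Yes, the grammar is LL(1).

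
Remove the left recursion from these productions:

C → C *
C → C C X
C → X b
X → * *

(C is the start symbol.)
C is directly left-recursive. The standard transformation for
  A → A α₁ | ... | A α_m | β₁ | ... | β_n
is
  A  → β₁ A' | ... | β_n A'
  A' → α₁ A' | ... | α_m A' | ε

C → X b becomes C → X b C'
C → C * becomes C' → * C'
C → C C X becomes C' → C X C'
Add C' → ε

Productions for other non-terminals are unchanged:
  X → * *

Resulting grammar:
C → X b C'
C' → * C'
C' → C X C'
C' → ε
X → * *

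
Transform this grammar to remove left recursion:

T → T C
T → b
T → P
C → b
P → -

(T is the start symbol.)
T → b T'
T → P T'
T' → C T'
T' → ε
C → b
P → -

T is directly left-recursive. The standard transformation for
  A → A α₁ | ... | A α_m | β₁ | ... | β_n
is
  A  → β₁ A' | ... | β_n A'
  A' → α₁ A' | ... | α_m A' | ε

T → b becomes T → b T'
T → P becomes T → P T'
T → T C becomes T' → C T'
Add T' → ε

Productions for other non-terminals are unchanged:
  C → b
  P → -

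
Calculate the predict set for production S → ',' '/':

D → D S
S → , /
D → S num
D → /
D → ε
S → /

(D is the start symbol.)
PREDICT(S → ',' '/') = (FIRST(RHS) \ {ε}) ∪ (FOLLOW(S) if ε ∈ FIRST(RHS), i.e. RHS ⇒* ε)
FIRST(',' '/') = { ',' }
ε ∉ FIRST(',' '/'), so FOLLOW(S) is not added.
PREDICT(S → ',' '/') = { ',' }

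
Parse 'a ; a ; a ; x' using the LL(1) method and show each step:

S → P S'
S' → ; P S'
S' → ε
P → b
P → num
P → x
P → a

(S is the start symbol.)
LL(1) parsing maintains a stack (initially the start symbol over $) and the input. At each step: if the stack top is a terminal, match it against the current input token; if it is a non-terminal N, replace it with the RHS of M[N, lookahead] (the unique production whose predict set contains the lookahead).

Stack is shown with the top on the left.

Stack     Input            Action
---------------------------------
S $       a ; a ; a ; x $  output S → P S'
P S' $    a ; a ; a ; x $  output P → a
a S' $    a ; a ; a ; x $  match 'a'
S' $      ; a ; a ; x $    output S' → ; P S'
; P S' $  ; a ; a ; x $    match ';'
P S' $    a ; a ; x $      output P → a
a S' $    a ; a ; x $      match 'a'
S' $      ; a ; x $        output S' → ; P S'
; P S' $  ; a ; x $        match ';'
P S' $    a ; x $          output P → a
a S' $    a ; x $          match 'a'
S' $      ; x $            output S' → ; P S'
; P S' $  ; x $            match ';'
P S' $    x $              output P → x
x S' $    x $              match 'x'
S' $      $                output S' → ε
$         $                accept

The string is accepted.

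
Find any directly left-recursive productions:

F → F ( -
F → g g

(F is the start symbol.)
Yes, F is left-recursive

F → F ( -: LEFT RECURSIVE (starts with F)
F → g g: starts with g

The grammar has direct left recursion on: F.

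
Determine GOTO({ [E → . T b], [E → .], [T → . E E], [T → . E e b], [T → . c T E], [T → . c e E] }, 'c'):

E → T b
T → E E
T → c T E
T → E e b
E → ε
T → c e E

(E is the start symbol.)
GOTO(I, 'c') = CLOSURE({ [A → αX.β] : [A → α.Xβ] ∈ I, X = 'c' })

Items with dot before 'c', with the dot advanced:
  [T → . c T E] → [T → c . T E]
  [T → . c e E] → [T → c . e E]
Closure of the advanced items:
  [T → c . T E] has the dot before T: add [T → . E E], [T → . c T E], [T → . E e b], [T → . c e E]
  [T → . E E] has the dot before E: add [E → . T b], [E → .]

GOTO = { [E → . T b], [E → .], [T → . E E], [T → . E e b], [T → . c T E], [T → . c e E], [T → c . T E], [T → c . e E] }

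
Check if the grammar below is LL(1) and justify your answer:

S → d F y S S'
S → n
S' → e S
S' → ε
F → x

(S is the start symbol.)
No. Predict set conflict for S': { 'e' }

Relevant sets:
  FOLLOW(S') = { $, 'e' }

For S:
  PREDICT(S → d F y S S') = { 'd' }
  PREDICT(S → n) = { 'n' }
For S':
  PREDICT(S' → e S) = { 'e' }
  PREDICT(S' → ε) = { $, 'e' }
F has a single production, so nothing to check there.

Conflict found: Predict set conflict for S': { 'e' }
The grammar is NOT LL(1).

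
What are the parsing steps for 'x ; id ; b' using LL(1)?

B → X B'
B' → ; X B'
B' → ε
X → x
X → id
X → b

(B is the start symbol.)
LL(1) parsing maintains a stack (initially the start symbol over $) and the input. At each step: if the stack top is a terminal, match it against the current input token; if it is a non-terminal N, replace it with the RHS of M[N, lookahead] (the unique production whose predict set contains the lookahead).

Stack is shown with the top on the left.

Stack     Input         Action
------------------------------
B $       x ; id ; b $  output B → X B'
X B' $    x ; id ; b $  output X → x
x B' $    x ; id ; b $  match 'x'
B' $      ; id ; b $    output B' → ; X B'
; X B' $  ; id ; b $    match ';'
X B' $    id ; b $      output X → id
id B' $   id ; b $      match 'id'
B' $      ; b $         output B' → ; X B'
; X B' $  ; b $         match ';'
X B' $    b $           output X → b
b B' $    b $           match 'b'
B' $      $             output B' → ε
$         $             accept

The string is accepted.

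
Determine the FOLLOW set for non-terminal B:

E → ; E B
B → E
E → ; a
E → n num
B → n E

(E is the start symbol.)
In E → ; E B: B is at the end, add FOLLOW(E)

The FOLLOW sets referred to above (computed the same way, to a fixed point):
  FOLLOW(E) = { $, ';', 'n' }

Taking the union: FOLLOW(B) = { $, ';', 'n' }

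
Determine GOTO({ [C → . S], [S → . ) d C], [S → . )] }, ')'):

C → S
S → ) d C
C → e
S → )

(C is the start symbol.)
{ [S → ) . d C], [S → ) .] }

GOTO(I, ')') = CLOSURE({ [A → αX.β] : [A → α.Xβ] ∈ I, X = ')' })

Items with dot before ')', with the dot advanced:
  [S → . )] → [S → ) .]
  [S → . ) d C] → [S → ) . d C]
Closure adds nothing (no advanced item has the dot before a non-terminal).

GOTO = { [S → ) . d C], [S → ) .] }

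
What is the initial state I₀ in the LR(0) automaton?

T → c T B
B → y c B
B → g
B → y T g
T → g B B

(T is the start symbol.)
First, augment the grammar with T' → T
I₀ = CLOSURE({ [T' → . T] }):
  [T' → . T] has the dot before T: add [T → . c T B], [T → . g B B]
No further items can be added.

I₀ = { [T → . c T B], [T → . g B B], [T' → . T] }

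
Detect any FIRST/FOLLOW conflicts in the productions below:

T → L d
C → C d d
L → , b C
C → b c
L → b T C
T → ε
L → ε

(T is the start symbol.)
A FIRST/FOLLOW conflict occurs when a non-terminal N has a nullable alternative N → β (β ⇒* ε) and another alternative N → α with FIRST(α) ∩ FOLLOW(N) ≠ ∅: on such a lookahead the parser cannot decide between expanding α and letting N vanish via β.

Nullable non-terminals: L, T.
FIRST sets used below: FIRST(L) = { ',', 'b', ε }

L: nullable alternative(s) L → ε; FOLLOW(L) = { 'd' }
  L → , b C: FIRST \ {ε} = { ',' } — disjoint from FOLLOW(L)
  L → b T C: FIRST \ {ε} = { 'b' } — disjoint from FOLLOW(L)
  L → ε: FIRST \ {ε} = { } — this is the only nullable alternative, skip

T: nullable alternative(s) T → ε; FOLLOW(T) = { $, 'b' }
  T → L d: FIRST \ {ε} = { ',', 'b', 'd' } — overlaps FOLLOW(T) on { 'b' }: CONFLICT
  T → ε: FIRST \ {ε} = { } — this is the only nullable alternative, skip

C has no nullable alternative, so no FIRST/FOLLOW check is needed there.

So the grammar has 1 FIRST/FOLLOW conflict (marked CONFLICT above).

Answer: Yes. T → L d with FOLLOW(T) on { 'b' }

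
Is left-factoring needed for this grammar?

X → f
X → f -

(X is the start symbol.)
Left-factoring is needed when two productions for the same non-terminal
share a common prefix on the right-hand side.

Productions for X:
  X → f
  X → f -

Found common prefix 'f' in productions for X

Answer: Yes, X has productions with common prefix 'f'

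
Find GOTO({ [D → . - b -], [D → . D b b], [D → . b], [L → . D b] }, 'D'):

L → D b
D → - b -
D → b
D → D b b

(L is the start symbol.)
GOTO(I, 'D') = CLOSURE({ [A → αX.β] : [A → α.Xβ] ∈ I, X = 'D' })

Items with dot before 'D', with the dot advanced:
  [D → . D b b] → [D → D . b b]
  [L → . D b] → [L → D . b]
Closure adds nothing (no advanced item has the dot before a non-terminal).

GOTO = { [D → D . b b], [L → D . b] }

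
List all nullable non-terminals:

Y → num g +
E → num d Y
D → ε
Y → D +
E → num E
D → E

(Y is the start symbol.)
{ 'D' }

ε-productions: D → ε
So D is immediately nullable.
No further non-terminal can be added: every production for the remaining non-terminals contains a terminal or a non-nullable non-terminal.
Nullable = { 'D' }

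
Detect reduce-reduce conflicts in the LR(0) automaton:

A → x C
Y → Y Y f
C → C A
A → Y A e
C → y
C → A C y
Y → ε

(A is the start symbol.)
A reduce-reduce conflict occurs when an LR(0) state has two complete items [A → α .] and [B → β .] — both call for a reduction, and with no lookahead the parser cannot choose between them.

Augment with A' → A and build the canonical LR(0) collection (I0 = CLOSURE({[A' → . A]}), then GOTO on every symbol after a dot until no new states appear). It has 14 states:
  I0: { [A → . Y A e], [A → . x C], [A' → . A], [Y → . Y Y f], [Y → .] }  — shift, reduce
  I1: { [A' → A .] }  — accept
  I2: { [A → . Y A e], [A → . x C], [A → Y . A e], [Y → . Y Y f], [Y → .], [Y → Y . Y f] }  — shift, reduce
  I3: { [A → . Y A e], [A → . x C], [A → x . C], [C → . A C y], [C → . C A], [C → . y], [Y → . Y Y f], [Y → .] }  — shift, reduce
  I4: { [A → . Y A e], [A → . x C], [C → . A C y], [C → . C A], [C → . y], [C → A . C y], [Y → . Y Y f], [Y → .] }  — shift, reduce
  I5: { [A → . Y A e], [A → . x C], [A → x C .], [C → C . A], [Y → . Y Y f], [Y → .] }  — shift, 2 reduces
  I6: { [C → y .] }  — reduce
  I7: { [C → C A .] }  — reduce
  I8: { [A → . Y A e], [A → . x C], [C → A C . y], [C → C . A], [Y → . Y Y f], [Y → .] }  — shift, reduce
  I9: { [C → A C y .] }  — reduce
  I10: { [A → Y A . e] }  — shift
  I11: { [A → . Y A e], [A → . x C], [A → Y . A e], [Y → . Y Y f], [Y → .], [Y → Y . Y f], [Y → Y Y . f] }  — shift, reduce
  I12: { [Y → Y Y f .] }  — reduce
  I13: { [A → Y A e .] }  — reduce

I5 contains complete items [A → x C .], [Y → .] — reduce-reduce conflict.

Answer: Yes — I5: [A → x C .] vs [Y → .]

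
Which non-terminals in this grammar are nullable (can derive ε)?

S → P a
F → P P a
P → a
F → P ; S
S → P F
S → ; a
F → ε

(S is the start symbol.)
A non-terminal is nullable if it can derive ε (the empty string): either it has an ε-production, or it has a production whose right-hand side consists entirely of nullable non-terminals.

ε-productions: F → ε
So F is immediately nullable.
No further non-terminal can be added: every production for the remaining non-terminals contains a terminal or a non-nullable non-terminal.
Nullable = { 'F' }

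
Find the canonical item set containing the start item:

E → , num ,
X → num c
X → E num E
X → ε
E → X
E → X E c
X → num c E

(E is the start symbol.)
{ [E → . , num ,], [E → . X E c], [E → . X], [E' → . E], [X → . E num E], [X → . num c E], [X → . num c], [X → .] }

First, augment the grammar with E' → E
I₀ = CLOSURE({ [E' → . E] }):
  [E' → . E] has the dot before E: add [E → . , num ,], [E → . X], [E → . X E c]
  [E → . X] has the dot before X: add [X → . num c], [X → . E num E], [X → .], [X → . num c E]
No further items can be added.

I₀ = { [E → . , num ,], [E → . X E c], [E → . X], [E' → . E], [X → . E num E], [X → . num c E], [X → . num c], [X → .] }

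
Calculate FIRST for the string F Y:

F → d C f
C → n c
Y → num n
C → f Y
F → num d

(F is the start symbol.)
{ 'd', 'num' }

FIRST sets of the non-terminals involved (from the grammar, by fixed-point iteration):
  FIRST(F) = { 'd', 'num' }

To compute FIRST(F Y), process the symbols left to right:
Symbol F is a non-terminal. Add FIRST(F) \ {ε} = { 'd', 'num' }
F is not nullable (ε ∉ FIRST(F)), so stop here.
FIRST(F Y) = { 'd', 'num' }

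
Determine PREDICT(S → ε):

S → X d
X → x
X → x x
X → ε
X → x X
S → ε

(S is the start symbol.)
PREDICT(S → ε) = (FIRST(RHS) \ {ε}) ∪ (FOLLOW(S) if ε ∈ FIRST(RHS), i.e. RHS ⇒* ε)
The right-hand side is ε (FIRST(ε) = { ε }), so the predict set is FOLLOW(S) = { $ }
PREDICT(S → ε) = { $ }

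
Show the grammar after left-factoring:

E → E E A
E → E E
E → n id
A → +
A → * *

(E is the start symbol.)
E → E E E'
E' → A
E' → ε
E → n id
A → +
A → * *

Left-factoring transforms A → αβ₁ | αβ₂ into A → αA' and A' → β₁ | β₂
(α is the longest common prefix among the alternatives). Repeat until
no nonterminal has two alternatives with a common prefix.

Round 1: E has alternatives sharing prefix 'E E'. Introduce E': E → E E E'
  Add: E' → A
  Add: E' → ε

No remaining common prefixes — done.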